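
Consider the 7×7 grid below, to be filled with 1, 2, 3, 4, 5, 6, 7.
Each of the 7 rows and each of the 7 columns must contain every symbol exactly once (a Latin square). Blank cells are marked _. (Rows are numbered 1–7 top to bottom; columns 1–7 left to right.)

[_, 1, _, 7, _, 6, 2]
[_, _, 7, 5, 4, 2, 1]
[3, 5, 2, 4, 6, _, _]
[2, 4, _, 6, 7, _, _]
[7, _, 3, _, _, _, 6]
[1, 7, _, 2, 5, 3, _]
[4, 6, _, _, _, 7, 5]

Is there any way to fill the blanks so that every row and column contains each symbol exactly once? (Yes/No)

Row 1, column 1: row 1 has {1, 2, 6, 7} and column 1 has {1, 2, 3, 4, 7}, so it must be 5.
Row 1, column 3: row 1 has {1, 2, 5, 6, 7} and column 3 has {2, 3, 7}, so it must be 4.
Row 1, column 5: row 1 has {1, 2, 4, 5, 6, 7} and column 5 has {4, 5, 6, 7}, so it must be 3.
Row 2, column 1: row 2 has {1, 2, 4, 5, 7} and column 1 has {1, 2, 3, 4, 5, 7}, so it must be 6.
Row 2, column 2: row 2 has {1, 2, 4, 5, 6, 7} and column 2 has {1, 4, 5, 6, 7}, so it must be 3.
Row 3, column 6: row 3 has {2, 3, 4, 5, 6} and column 6 has {2, 3, 6, 7}, so it must be 1.
Row 3, column 7: row 3 has {1, 2, 3, 4, 5, 6} and column 7 has {1, 2, 5, 6}, so it must be 7.
Row 4, column 6: row 4 has {2, 4, 6, 7} and column 6 has {1, 2, 3, 6, 7}, so it must be 5.
Row 4, column 3: row 4 has {2, 4, 5, 6, 7} and column 3 has {2, 3, 4, 7}, so it must be 1.
Now row 7, column 3: row 7 together with column 3 already contain {1, 2, 3, 4, 5, 6, 7} — every symbol — so nothing can go there. The grid has no valid completion.

No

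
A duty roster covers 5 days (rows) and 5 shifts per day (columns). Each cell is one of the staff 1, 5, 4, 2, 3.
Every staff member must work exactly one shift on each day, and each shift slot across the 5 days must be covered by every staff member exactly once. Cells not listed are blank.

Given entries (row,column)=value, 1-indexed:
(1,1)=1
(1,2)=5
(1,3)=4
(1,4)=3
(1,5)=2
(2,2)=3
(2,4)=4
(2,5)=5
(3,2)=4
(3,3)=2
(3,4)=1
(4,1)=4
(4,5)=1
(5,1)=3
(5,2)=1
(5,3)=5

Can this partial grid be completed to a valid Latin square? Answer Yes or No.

No day or shift among the givens repeats a symbol, and propagating forced cells runs into no contradiction.
One valid completion exists (for instance, 1 5 4 3 2 / 2 3 1 4 5 / 5 4 2 1 3 / 4 2 3 5 1 / 3 1 5 2 4).

Yes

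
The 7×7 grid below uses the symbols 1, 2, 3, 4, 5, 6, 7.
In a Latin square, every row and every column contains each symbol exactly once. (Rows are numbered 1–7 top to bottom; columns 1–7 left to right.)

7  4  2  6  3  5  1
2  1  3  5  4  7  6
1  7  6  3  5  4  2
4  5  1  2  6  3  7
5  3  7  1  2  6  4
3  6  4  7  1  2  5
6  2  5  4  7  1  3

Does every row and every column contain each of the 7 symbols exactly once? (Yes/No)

Yes

Each row is a permutation of the 7 symbols, and so is each column.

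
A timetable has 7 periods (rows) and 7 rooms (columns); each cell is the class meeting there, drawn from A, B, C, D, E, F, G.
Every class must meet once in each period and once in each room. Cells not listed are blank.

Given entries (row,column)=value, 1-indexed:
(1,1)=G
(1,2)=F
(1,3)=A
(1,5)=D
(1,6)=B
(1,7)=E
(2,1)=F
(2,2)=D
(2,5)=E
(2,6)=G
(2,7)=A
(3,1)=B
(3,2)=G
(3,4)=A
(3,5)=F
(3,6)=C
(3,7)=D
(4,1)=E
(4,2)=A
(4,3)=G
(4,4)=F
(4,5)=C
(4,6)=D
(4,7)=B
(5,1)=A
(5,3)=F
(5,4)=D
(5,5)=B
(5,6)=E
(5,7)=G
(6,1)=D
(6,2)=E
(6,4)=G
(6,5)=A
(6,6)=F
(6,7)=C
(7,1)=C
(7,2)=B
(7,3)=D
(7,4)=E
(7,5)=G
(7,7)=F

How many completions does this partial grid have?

1

Period 1, room 4: eliminating its period and room leaves {C}.
Period 2, room 3: eliminating its period and room leaves {B, C}.
Period 2, room 4: eliminating its period and room leaves {B, C}.
Period 3, room 3: eliminating its period and room leaves {E}.
Period 5, room 2: eliminating its period and room leaves {C}.
Period 6, room 3: eliminating its period and room leaves {B}.
Period 7, room 6: eliminating its period and room leaves {A}.
Only one assignment across all blanks avoids any period or room repeat, giving 1 completion.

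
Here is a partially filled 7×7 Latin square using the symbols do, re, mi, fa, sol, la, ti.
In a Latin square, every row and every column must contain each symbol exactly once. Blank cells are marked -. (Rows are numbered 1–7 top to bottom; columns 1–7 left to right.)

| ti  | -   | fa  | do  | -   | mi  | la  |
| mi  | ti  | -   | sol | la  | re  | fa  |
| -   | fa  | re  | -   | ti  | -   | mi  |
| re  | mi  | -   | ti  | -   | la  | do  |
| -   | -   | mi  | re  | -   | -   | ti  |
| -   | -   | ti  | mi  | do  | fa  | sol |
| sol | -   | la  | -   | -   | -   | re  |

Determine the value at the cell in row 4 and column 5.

Row 2, column 3: row 2 has {re, mi, fa, sol, la, ti} and column 3 has {re, mi, fa, la, ti}, leaving only do.
Row 3, column 4: row 3 has {re, mi, fa, ti} and column 4 has {do, re, mi, sol, ti}, leaving only la.
Row 3, column 1: row 3 has {re, mi, fa, la, ti} and column 1 has {re, mi, sol, ti}, leaving only do.
Row 3, column 6: row 3 has {do, re, mi, fa, la, ti} and column 6 has {re, mi, fa, la}, leaving only sol.
Row 4, column 3: row 4 has {do, re, mi, la, ti} and column 3 has {do, re, mi, fa, la, ti}, leaving only sol.
Row 4 already has {do, re, mi, sol, la, ti} and column 5 already has {do, la, ti}, so row 4, column 5 must be fa.

fa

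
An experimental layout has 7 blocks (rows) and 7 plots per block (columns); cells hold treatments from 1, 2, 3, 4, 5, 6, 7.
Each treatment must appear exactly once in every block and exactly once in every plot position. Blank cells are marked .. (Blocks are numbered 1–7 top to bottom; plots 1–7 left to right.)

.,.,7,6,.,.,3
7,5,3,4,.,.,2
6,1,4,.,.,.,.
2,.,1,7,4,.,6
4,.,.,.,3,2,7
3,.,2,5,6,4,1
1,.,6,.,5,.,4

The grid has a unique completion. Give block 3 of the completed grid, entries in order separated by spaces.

6 1 4 2 7 3 5

Block 3, plot 7: block 3 has {1, 4, 6} and plot 7 has {1, 2, 3, 4, 6, 7}, leaving only 5.
Block 1, plot 1: block 1 has {3, 6, 7} and plot 1 has {1, 2, 3, 4, 6, 7}, leaving only 5.
Block 1, plot 6: block 1 has {3, 5, 6, 7} and plot 6 has {2, 4}, leaving only 1.
Block 1, plot 5: block 1 has {1, 3, 5, 6, 7} and plot 5 has {3, 4, 5, 6}, leaving only 2.
Block 3, plot 5: block 3 has {1, 4, 5, 6} and plot 5 has {2, 3, 4, 5, 6}, leaving only 7.
Block 3, plot 6: block 3 has {1, 4, 5, 6, 7} and plot 6 has {1, 2, 4}, leaving only 3.
Block 3, plot 4: block 3 has {1, 3, 4, 5, 6, 7} and plot 4 has {4, 5, 6, 7}, leaving only 2.
So block 3 reads: 6 1 4 2 7 3 5.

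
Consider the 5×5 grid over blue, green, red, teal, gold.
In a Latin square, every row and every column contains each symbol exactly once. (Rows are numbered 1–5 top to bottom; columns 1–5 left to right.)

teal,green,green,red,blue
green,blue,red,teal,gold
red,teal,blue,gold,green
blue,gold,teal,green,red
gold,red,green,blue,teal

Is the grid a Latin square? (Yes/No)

Row 1 contains green twice (at columns 2 and 3), so it is not a permutation.

No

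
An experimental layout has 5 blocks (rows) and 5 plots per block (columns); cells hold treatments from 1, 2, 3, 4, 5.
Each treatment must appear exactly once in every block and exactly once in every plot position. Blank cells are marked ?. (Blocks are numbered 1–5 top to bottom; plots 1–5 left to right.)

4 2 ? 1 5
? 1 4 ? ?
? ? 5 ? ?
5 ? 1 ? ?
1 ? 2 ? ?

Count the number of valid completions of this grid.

Block 1, plot 3: eliminating its block and plot leaves {3}.
Block 2, plot 1: eliminating its block and plot leaves {2, 3}.
Block 2, plot 4: eliminating its block and plot leaves {2, 3, 5}.
Block 2, plot 5: eliminating its block and plot leaves {2, 3}.
Block 3, plot 1: eliminating its block and plot leaves {2, 3}.
Block 3, plot 2: eliminating its block and plot leaves {3, 4}.
Block 3, plot 4: eliminating its block and plot leaves {2, 3, 4}.
Block 3, plot 5: eliminating its block and plot leaves {1, 2, 3, 4}.
Block 4, plot 2: eliminating its block and plot leaves {3, 4}.
Block 4, plot 4: eliminating its block and plot leaves {2, 3, 4}.
Block 4, plot 5: eliminating its block and plot leaves {2, 3, 4}.
Block 5, plot 2: eliminating its block and plot leaves {3, 4, 5}.
Block 5, plot 4: eliminating its block and plot leaves {3, 4, 5}.
Block 5, plot 5: eliminating its block and plot leaves {3, 4}.
Enumerating the assignments across these blanks that avoid any block or plot repeat gives 3 completions.

3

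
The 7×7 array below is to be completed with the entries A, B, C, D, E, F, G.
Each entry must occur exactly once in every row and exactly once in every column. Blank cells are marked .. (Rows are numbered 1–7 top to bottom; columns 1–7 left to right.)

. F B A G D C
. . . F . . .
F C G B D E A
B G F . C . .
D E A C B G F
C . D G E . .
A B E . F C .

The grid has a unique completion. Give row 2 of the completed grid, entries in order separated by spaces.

Row 2, column 3: row 2 has {F} and column 3 has {A, B, D, E, F, G}, leaving only C.
Row 2, column 5: row 2 has {C, F} and column 5 has {B, C, D, E, F, G}, leaving only A.
Row 2, column 2: row 2 has {A, C, F} and column 2 has {B, C, E, F, G}, leaving only D.
Row 2, column 6: row 2 has {A, C, D, F} and column 6 has {C, D, E, G}, leaving only B.
Row 1, column 1: row 1 has {A, B, C, D, F, G} and column 1 has {A, B, C, D, F}, leaving only E.
Row 2, column 1: row 2 has {A, B, C, D, F} and column 1 has {A, B, C, D, E, F}, leaving only G.
Row 2, column 7: row 2 has {A, B, C, D, F, G} and column 7 has {A, C, F}, leaving only E.
So row 2 reads: G D C F A B E.

G D C F A B E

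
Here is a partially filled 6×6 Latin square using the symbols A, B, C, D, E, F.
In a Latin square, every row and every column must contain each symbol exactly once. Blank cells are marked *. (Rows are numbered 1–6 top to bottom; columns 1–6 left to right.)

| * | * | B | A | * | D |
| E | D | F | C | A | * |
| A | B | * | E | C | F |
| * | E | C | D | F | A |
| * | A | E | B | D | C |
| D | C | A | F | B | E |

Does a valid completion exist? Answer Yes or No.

Yes

No row or column among the givens repeats a symbol, and propagating forced cells runs into no contradiction.
One valid completion exists (for instance, C F B A E D / E D F C A B / A B D E C F / B E C D F A / F A E B D C / D C A F B E).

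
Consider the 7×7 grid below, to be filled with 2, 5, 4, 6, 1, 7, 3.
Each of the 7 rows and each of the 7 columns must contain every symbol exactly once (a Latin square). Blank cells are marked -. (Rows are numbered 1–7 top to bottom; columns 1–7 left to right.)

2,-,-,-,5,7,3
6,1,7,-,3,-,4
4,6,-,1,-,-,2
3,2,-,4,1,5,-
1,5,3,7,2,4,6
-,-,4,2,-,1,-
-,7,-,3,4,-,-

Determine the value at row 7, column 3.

2

Row 1, column 2: row 1 has {2, 5, 7, 3} and column 2 has {2, 5, 6, 1, 7}, leaving only 4.
Row 1, column 4: row 1 has {2, 5, 4, 7, 3} and column 4 has {2, 4, 1, 7, 3}, leaving only 6.
Row 1, column 3: row 1 has {2, 5, 4, 6, 7, 3} and column 3 has {4, 7, 3}, leaving only 1.
Row 2, column 4: row 2 has {4, 6, 1, 7, 3} and column 4 has {2, 4, 6, 1, 7, 3}, leaving only 5.
Row 2, column 6: row 2 has {5, 4, 6, 1, 7, 3} and column 6 has {5, 4, 1, 7}, leaving only 2.
Row 3, column 3: row 3 has {2, 4, 6, 1} and column 3 has {4, 1, 7, 3}, leaving only 5.
Row 3, column 5: row 3 has {2, 5, 4, 6, 1} and column 5 has {2, 5, 4, 1, 3}, leaving only 7.
Row 3, column 6: row 3 has {2, 5, 4, 6, 1, 7} and column 6 has {2, 5, 4, 1, 7}, leaving only 3.
Row 4, column 3: row 4 has {2, 5, 4, 1, 3} and column 3 has {5, 4, 1, 7, 3}, leaving only 6.
Row 7 already has {4, 7, 3} and column 3 already has {5, 4, 6, 1, 7, 3}, so row 7, column 3 must be 2.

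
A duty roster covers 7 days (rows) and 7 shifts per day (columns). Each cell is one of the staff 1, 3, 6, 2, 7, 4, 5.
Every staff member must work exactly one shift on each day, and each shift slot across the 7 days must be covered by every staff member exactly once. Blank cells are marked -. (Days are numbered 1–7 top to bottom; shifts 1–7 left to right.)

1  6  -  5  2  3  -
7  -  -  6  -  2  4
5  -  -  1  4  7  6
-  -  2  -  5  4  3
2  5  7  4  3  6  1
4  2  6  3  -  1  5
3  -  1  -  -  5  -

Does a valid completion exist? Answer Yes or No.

Day 1, shift 3: day 1 has {1, 3, 6, 2, 5} and shift 3 has {1, 6, 2, 7}, so it must be 4.
Day 1, shift 7: day 1 has {1, 3, 6, 2, 4, 5} and shift 7 has {1, 3, 6, 4, 5}, so it must be 7.
Day 2, shift 5: day 2 has {6, 2, 7, 4} and shift 5 has {3, 2, 4, 5}, so it must be 1.
Day 2, shift 2: day 2 has {1, 6, 2, 7, 4} and shift 2 has {6, 2, 5}, so it must be 3.
Now day 3, shift 2: day 3 together with shift 2 already contain {1, 3, 6, 2, 7, 4, 5} — every symbol — so nothing can go there. The grid has no valid completion.

No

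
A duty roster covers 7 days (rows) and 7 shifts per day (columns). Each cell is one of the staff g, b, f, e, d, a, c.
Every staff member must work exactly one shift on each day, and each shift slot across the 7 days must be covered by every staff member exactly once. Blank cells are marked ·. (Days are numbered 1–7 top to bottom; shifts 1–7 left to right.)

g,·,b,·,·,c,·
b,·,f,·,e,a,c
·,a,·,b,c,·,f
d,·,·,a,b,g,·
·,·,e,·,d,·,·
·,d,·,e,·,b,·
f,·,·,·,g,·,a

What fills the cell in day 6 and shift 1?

Day 2, shift 2: day 2 has {b, f, e, a, c} and shift 2 has {d, a}, leaving only g.
Day 2, shift 4: day 2 has {g, b, f, e, a, c} and shift 4 has {b, e, a}, leaving only d.
Day 1, shift 4: day 1 has {g, b, c} and shift 4 has {b, e, d, a}, leaving only f.
Day 1, shift 2: day 1 has {g, b, f, c} and shift 2 has {g, d, a}, leaving only e.
Day 1, shift 5: day 1 has {g, b, f, e, c} and shift 5 has {g, b, e, d, c}, leaving only a.
Day 1, shift 7: day 1 has {g, b, f, e, a, c} and shift 7 has {f, a, c}, leaving only d.
Day 3, shift 1: day 3 has {b, f, a, c} and shift 1 has {g, b, f, d}, leaving only e.
Day 3, shift 6: day 3 has {b, f, e, a, c} and shift 6 has {g, b, a, c}, leaving only d.
Day 3, shift 3: day 3 has {b, f, e, d, a, c} and shift 3 has {b, f, e}, leaving only g.
Day 4, shift 3: day 4 has {g, b, d, a} and shift 3 has {g, b, f, e}, leaving only c.
Day 4, shift 2: day 4 has {g, b, d, a, c} and shift 2 has {g, e, d, a}, leaving only f.
Day 4, shift 7: day 4 has {g, b, f, d, a, c} and shift 7 has {f, d, a, c}, leaving only e.
Day 5, shift 6: day 5 has {e, d} and shift 6 has {g, b, d, a, c}, leaving only f.
Day 6, shift 3: day 6 has {b, e, d} and shift 3 has {g, b, f, e, c}, leaving only a.
Day 6 already has {b, e, d, a} and shift 1 already has {g, b, f, e, d}, so day 6, shift 1 must be c.

c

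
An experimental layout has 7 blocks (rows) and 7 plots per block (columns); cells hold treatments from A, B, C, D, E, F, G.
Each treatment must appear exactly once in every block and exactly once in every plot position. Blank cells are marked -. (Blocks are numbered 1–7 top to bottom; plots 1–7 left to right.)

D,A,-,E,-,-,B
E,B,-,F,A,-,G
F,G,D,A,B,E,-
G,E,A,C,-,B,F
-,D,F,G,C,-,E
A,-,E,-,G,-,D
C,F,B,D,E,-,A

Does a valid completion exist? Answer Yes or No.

No block or plot among the givens repeats a symbol, and propagating forced cells runs into no contradiction.
One valid completion exists (for instance, D A G E F C B / E B C F A D G / F G D A B E C / G E A C D B F / B D F G C A E / A C E B G F D / C F B D E G A).

Yes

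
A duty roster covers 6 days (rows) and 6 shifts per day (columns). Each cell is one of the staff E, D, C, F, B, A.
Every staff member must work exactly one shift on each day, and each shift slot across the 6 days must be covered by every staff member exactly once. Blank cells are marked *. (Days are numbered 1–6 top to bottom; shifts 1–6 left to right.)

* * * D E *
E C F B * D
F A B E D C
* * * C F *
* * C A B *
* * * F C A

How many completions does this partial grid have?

3

Day 1, shift 1: eliminating its day and shift leaves {C, B, A}.
Day 1, shift 2: eliminating its day and shift leaves {F, B}.
Day 1, shift 3: eliminating its day and shift leaves {A}.
Day 1, shift 6: eliminating its day and shift leaves {F, B}.
Day 2, shift 5: eliminating its day and shift leaves {A}.
Day 4, shift 1: eliminating its day and shift leaves {D, B, A}.
Day 4, shift 2: eliminating its day and shift leaves {E, D, B}.
Day 4, shift 3: eliminating its day and shift leaves {E, D, A}.
Day 4, shift 6: eliminating its day and shift leaves {E, B}.
Day 5, shift 1: eliminating its day and shift leaves {D}.
Day 5, shift 2: eliminating its day and shift leaves {E, D, F}.
Day 5, shift 6: eliminating its day and shift leaves {E, F}.
Day 6, shift 1: eliminating its day and shift leaves {D, B}.
Day 6, shift 2: eliminating its day and shift leaves {E, D, B}.
Day 6, shift 3: eliminating its day and shift leaves {E, D}.
Enumerating the assignments across these blanks that avoid any day or shift repeat gives 3 completions.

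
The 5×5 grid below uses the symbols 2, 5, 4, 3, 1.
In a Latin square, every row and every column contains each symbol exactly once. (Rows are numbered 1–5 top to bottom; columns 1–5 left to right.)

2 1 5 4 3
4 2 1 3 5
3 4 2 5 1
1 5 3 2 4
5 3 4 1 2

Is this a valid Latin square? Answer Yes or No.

Each row is a permutation of the 5 symbols, and so is each column.

Yes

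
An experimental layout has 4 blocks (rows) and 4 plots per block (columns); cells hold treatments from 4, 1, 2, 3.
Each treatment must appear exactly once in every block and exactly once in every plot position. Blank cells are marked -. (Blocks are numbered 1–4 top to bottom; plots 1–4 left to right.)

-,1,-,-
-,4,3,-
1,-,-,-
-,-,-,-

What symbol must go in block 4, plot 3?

1

Block 2, plot 1: block 2 has {4, 3} and plot 1 has {1}, leaving only 2.
Block 2, plot 4: block 2 has {4, 2, 3} and plot 4 has {}, leaving only 1.
Block 4, plot 3 is narrowed to {4, 1, 2}.
If it were 4, then block 3, plot 3 would be left with no valid symbol.
If it were 2, then block 3, plot 3 would be left with no valid symbol.
So block 4, plot 3 must be 1.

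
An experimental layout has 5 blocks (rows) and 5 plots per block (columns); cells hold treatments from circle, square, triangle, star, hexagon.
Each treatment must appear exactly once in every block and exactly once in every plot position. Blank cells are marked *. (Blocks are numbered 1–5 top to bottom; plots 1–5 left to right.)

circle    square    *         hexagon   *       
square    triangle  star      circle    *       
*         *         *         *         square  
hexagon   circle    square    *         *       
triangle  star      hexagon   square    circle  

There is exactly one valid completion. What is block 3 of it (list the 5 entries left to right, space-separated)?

star hexagon circle triangle square

Block 3, plot 1: block 3 has {square} and plot 1 has {circle, square, triangle, hexagon}, leaving only star.
Block 3, plot 2: block 3 has {square, star} and plot 2 has {circle, square, triangle, star}, leaving only hexagon.
Block 3, plot 4: block 3 has {square, star, hexagon} and plot 4 has {circle, square, hexagon}, leaving only triangle.
Block 3, plot 3: block 3 has {square, triangle, star, hexagon} and plot 3 has {square, star, hexagon}, leaving only circle.
So block 3 reads: star hexagon circle triangle square.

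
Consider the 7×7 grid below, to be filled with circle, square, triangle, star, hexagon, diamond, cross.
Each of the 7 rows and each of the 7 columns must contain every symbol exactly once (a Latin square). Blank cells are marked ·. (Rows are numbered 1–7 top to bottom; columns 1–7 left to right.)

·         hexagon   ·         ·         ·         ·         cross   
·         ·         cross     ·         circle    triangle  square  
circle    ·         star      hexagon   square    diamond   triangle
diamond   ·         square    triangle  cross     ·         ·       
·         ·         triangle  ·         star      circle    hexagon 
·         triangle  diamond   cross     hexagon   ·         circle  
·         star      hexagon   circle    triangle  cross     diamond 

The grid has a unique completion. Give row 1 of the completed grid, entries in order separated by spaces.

triangle hexagon circle square diamond star cross

Row 1, column 3: row 1 has {hexagon, cross} and column 3 has {square, triangle, star, hexagon, diamond, cross}, leaving only circle.
Row 1, column 5: row 1 has {circle, hexagon, cross} and column 5 has {circle, square, triangle, star, hexagon, cross}, leaving only diamond.
Row 2, column 2: row 2 has {circle, square, triangle, cross} and column 2 has {triangle, star, hexagon}, leaving only diamond.
Row 2, column 4: row 2 has {circle, square, triangle, diamond, cross} and column 4 has {circle, triangle, hexagon, cross}, leaving only star.
Row 1, column 4: row 1 has {circle, hexagon, diamond, cross} and column 4 has {circle, triangle, star, hexagon, cross}, leaving only square.
Row 1, column 6: row 1 has {circle, square, hexagon, diamond, cross} and column 6 has {circle, triangle, diamond, cross}, leaving only star.
Row 1, column 1: row 1 has {circle, square, star, hexagon, diamond, cross} and column 1 has {circle, diamond}, leaving only triangle.
So row 1 reads: triangle hexagon circle square diamond star cross.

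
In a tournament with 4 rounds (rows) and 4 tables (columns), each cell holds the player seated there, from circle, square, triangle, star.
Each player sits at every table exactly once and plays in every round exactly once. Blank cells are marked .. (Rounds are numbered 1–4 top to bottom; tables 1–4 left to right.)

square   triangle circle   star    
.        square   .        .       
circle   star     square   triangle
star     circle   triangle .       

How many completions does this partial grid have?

Round 2, table 1: eliminating its round and table leaves {triangle}.
Round 2, table 3: eliminating its round and table leaves {star}.
Round 2, table 4: eliminating its round and table leaves {circle}.
Round 4, table 4: eliminating its round and table leaves {square}.
Only one assignment across all blanks avoids any round or table repeat, giving 1 completion.

1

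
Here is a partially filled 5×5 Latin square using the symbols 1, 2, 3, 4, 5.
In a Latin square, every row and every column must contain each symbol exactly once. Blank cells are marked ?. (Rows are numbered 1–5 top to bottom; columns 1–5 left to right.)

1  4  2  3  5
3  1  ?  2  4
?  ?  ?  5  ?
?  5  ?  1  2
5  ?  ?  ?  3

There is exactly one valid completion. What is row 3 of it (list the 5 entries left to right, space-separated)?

2 3 4 5 1

Row 3, column 5: row 3 has {5} and column 5 has {2, 3, 4, 5}, leaving only 1.
Row 2, column 3: row 2 has {1, 2, 3, 4} and column 3 has {2}, leaving only 5.
Row 4, column 1: row 4 has {1, 2, 5} and column 1 has {1, 3, 5}, leaving only 4.
Row 3, column 1: row 3 has {1, 5} and column 1 has {1, 3, 4, 5}, leaving only 2.
Row 3, column 2: row 3 has {1, 2, 5} and column 2 has {1, 4, 5}, leaving only 3.
Row 3, column 3: row 3 has {1, 2, 3, 5} and column 3 has {2, 5}, leaving only 4.
So row 3 reads: 2 3 4 5 1.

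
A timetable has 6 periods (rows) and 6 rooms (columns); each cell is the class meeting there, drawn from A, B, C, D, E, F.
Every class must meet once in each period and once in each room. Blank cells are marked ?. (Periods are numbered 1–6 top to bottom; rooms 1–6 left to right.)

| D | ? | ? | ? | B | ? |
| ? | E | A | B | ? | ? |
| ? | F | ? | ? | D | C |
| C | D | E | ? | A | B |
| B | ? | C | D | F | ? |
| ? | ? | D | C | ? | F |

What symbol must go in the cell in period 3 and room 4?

A

Period 1, room 3: period 1 has {B, D} and room 3 has {A, C, D, E}, leaving only F.
Period 2, room 1: period 2 has {A, B, E} and room 1 has {B, C, D}, leaving only F.
Period 2, room 5: period 2 has {A, B, E, F} and room 5 has {A, B, D, F}, leaving only C.
Period 2, room 6: period 2 has {A, B, C, E, F} and room 6 has {B, C, F}, leaving only D.
Period 3, room 3: period 3 has {C, D, F} and room 3 has {A, C, D, E, F}, leaving only B.
Period 4, room 4: period 4 has {A, B, C, D, E} and room 4 has {B, C, D}, leaving only F.
Period 5, room 2: period 5 has {B, C, D, F} and room 2 has {D, E, F}, leaving only A.
Period 1, room 2: period 1 has {B, D, F} and room 2 has {A, D, E, F}, leaving only C.
Period 5, room 6: period 5 has {A, B, C, D, F} and room 6 has {B, C, D, F}, leaving only E.
Period 1, room 6: period 1 has {B, C, D, F} and room 6 has {B, C, D, E, F}, leaving only A.
Period 1, room 4: period 1 has {A, B, C, D, F} and room 4 has {B, C, D, F}, leaving only E.
Period 3 already has {B, C, D, F} and room 4 already has {B, C, D, E, F}, so period 3, room 4 must be A.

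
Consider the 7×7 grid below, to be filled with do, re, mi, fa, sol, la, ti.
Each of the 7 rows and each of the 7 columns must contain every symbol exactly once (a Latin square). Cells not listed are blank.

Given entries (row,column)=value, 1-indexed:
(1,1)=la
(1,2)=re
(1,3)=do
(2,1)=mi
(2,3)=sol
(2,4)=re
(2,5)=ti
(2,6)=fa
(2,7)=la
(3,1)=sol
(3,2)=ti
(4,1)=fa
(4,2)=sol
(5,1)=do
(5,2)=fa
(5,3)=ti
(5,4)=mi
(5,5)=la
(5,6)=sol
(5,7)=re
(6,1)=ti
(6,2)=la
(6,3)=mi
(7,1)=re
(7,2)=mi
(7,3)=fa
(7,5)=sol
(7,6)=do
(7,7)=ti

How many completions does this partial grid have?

8

Row 1, column 4: eliminating its row and column leaves {fa, sol, ti}.
Row 1, column 5: eliminating its row and column leaves {mi, fa}.
Row 1, column 6: eliminating its row and column leaves {mi, ti}.
Row 1, column 7: eliminating its row and column leaves {mi, fa, sol}.
Row 2, column 2: eliminating its row and column leaves {do}.
Row 3, column 3: eliminating its row and column leaves {re, la}.
Row 3, column 4: eliminating its row and column leaves {do, fa, la}.
Row 3, column 5: eliminating its row and column leaves {do, re, mi, fa}.
Row 3, column 6: eliminating its row and column leaves {re, mi, la}.
Row 3, column 7: eliminating its row and column leaves {do, mi, fa}.
Row 4, column 3: eliminating its row and column leaves {re, la}.
Row 4, column 4: eliminating its row and column leaves {do, la, ti}.
Row 4, column 5: eliminating its row and column leaves {do, re, mi}.
Row 4, column 6: eliminating its row and column leaves {re, mi, la, ti}.
Row 4, column 7: eliminating its row and column leaves {do, mi}.
Row 6, column 4: eliminating its row and column leaves {do, fa, sol}.
Row 6, column 5: eliminating its row and column leaves {do, re, fa}.
Row 6, column 6: eliminating its row and column leaves {re}.
Row 6, column 7: eliminating its row and column leaves {do, fa, sol}.
Row 7, column 4: eliminating its row and column leaves {la}.
Enumerating the assignments across these blanks that avoid any row or column repeat gives 8 completions.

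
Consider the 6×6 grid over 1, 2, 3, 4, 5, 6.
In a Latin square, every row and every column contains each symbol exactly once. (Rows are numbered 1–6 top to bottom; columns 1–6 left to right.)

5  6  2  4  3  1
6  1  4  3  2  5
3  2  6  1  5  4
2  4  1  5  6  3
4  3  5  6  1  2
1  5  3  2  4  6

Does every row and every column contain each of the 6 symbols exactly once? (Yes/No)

Yes

Each row is a permutation of the 6 symbols, and so is each column.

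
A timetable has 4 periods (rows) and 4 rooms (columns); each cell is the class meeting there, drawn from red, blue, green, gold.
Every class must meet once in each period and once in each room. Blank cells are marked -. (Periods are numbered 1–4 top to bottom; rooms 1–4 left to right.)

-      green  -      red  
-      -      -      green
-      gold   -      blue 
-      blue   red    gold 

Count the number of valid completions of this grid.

Period 1, room 1: eliminating its period and room leaves {blue, gold}.
Period 1, room 3: eliminating its period and room leaves {blue, gold}.
Period 2, room 1: eliminating its period and room leaves {red, blue, gold}.
Period 2, room 2: eliminating its period and room leaves {red}.
Period 2, room 3: eliminating its period and room leaves {blue, gold}.
Period 3, room 1: eliminating its period and room leaves {red, green}.
Period 3, room 3: eliminating its period and room leaves {green}.
Period 4, room 1: eliminating its period and room leaves {green}.
Enumerating the assignments across these blanks that avoid any period or room repeat gives 2 completions.

2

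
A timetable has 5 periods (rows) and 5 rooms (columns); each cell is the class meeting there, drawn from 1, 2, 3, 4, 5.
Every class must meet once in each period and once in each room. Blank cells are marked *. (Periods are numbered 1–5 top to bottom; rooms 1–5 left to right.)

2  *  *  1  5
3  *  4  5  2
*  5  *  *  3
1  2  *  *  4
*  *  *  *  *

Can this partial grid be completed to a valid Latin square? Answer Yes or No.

No period or room among the givens repeats a symbol, and propagating forced cells runs into no contradiction.
One valid completion exists (for instance, 2 4 3 1 5 / 3 1 4 5 2 / 4 5 1 2 3 / 1 2 5 3 4 / 5 3 2 4 1).

Yes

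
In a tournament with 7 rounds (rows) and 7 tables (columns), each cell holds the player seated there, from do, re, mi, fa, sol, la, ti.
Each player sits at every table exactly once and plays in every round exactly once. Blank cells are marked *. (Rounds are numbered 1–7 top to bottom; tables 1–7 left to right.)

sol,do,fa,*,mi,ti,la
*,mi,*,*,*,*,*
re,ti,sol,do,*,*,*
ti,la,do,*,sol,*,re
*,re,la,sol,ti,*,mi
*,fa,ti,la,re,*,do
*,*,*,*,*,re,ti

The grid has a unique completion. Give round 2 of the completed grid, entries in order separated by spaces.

Round 2, table 3: round 2 has {mi} and table 3 has {do, fa, sol, la, ti}, leaving only re.
Round 1, table 4: round 1 has {do, mi, fa, sol, la, ti} and table 4 has {do, sol, la}, leaving only re.
Round 3, table 7: round 3 has {do, re, sol, ti} and table 7 has {do, re, mi, la, ti}, leaving only fa.
Round 2, table 7: round 2 has {re, mi} and table 7 has {do, re, mi, fa, la, ti}, leaving only sol.
Round 3, table 5: round 3 has {do, re, fa, sol, ti} and table 5 has {re, mi, sol, ti}, leaving only la.
Round 3, table 6: round 3 has {do, re, fa, sol, la, ti} and table 6 has {re, ti}, leaving only mi.
Round 4, table 6: round 4 has {do, re, sol, la, ti} and table 6 has {re, mi, ti}, leaving only fa.
Round 4, table 4: round 4 has {do, re, fa, sol, la, ti} and table 4 has {do, re, sol, la}, leaving only mi.
Round 5, table 6: round 5 has {re, mi, sol, la, ti} and table 6 has {re, mi, fa, ti}, leaving only do.
Round 2, table 6: round 2 has {re, mi, sol} and table 6 has {do, re, mi, fa, ti}, leaving only la.
Round 5, table 1: round 5 has {do, re, mi, sol, la, ti} and table 1 has {re, sol, ti}, leaving only fa.
Round 2, table 1: round 2 has {re, mi, sol, la} and table 1 has {re, fa, sol, ti}, leaving only do.
Round 2, table 5: round 2 has {do, re, mi, sol, la} and table 5 has {re, mi, sol, la, ti}, leaving only fa.
Round 2, table 4: round 2 has {do, re, mi, fa, sol, la} and table 4 has {do, re, mi, sol, la}, leaving only ti.
So round 2 reads: do mi re ti fa la sol.

do mi re ti fa la sol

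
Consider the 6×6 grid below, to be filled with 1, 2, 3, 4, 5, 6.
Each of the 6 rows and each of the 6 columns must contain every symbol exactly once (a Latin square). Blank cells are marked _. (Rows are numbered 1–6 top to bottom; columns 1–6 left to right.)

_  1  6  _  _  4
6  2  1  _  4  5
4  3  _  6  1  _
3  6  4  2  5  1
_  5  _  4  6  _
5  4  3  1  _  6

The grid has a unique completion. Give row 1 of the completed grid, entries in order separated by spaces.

Row 1, column 1: row 1 has {1, 4, 6} and column 1 has {3, 4, 5, 6}, leaving only 2.
Row 1, column 5: row 1 has {1, 2, 4, 6} and column 5 has {1, 4, 5, 6}, leaving only 3.
Row 1, column 4: row 1 has {1, 2, 3, 4, 6} and column 4 has {1, 2, 4, 6}, leaving only 5.
So row 1 reads: 2 1 6 5 3 4.

2 1 6 5 3 4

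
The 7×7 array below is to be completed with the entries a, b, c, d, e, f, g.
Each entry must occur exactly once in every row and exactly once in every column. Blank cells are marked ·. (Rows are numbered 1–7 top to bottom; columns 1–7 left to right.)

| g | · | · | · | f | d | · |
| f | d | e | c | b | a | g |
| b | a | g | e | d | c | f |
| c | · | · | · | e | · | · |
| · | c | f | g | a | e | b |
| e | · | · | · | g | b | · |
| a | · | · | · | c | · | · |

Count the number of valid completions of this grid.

8

Row 1, column 2: eliminating its row and column leaves {b, e}.
Row 1, column 3: eliminating its row and column leaves {a, b, c}.
Row 1, column 4: eliminating its row and column leaves {a, b}.
Row 1, column 7: eliminating its row and column leaves {a, c, e}.
Row 4, column 2: eliminating its row and column leaves {b, f, g}.
Row 4, column 3: eliminating its row and column leaves {a, b, d}.
Row 4, column 4: eliminating its row and column leaves {a, b, d, f}.
Row 4, column 6: eliminating its row and column leaves {f, g}.
Row 4, column 7: eliminating its row and column leaves {a, d}.
Row 5, column 1: eliminating its row and column leaves {d}.
Row 6, column 2: eliminating its row and column leaves {f}.
Row 6, column 3: eliminating its row and column leaves {a, c, d}.
Row 6, column 4: eliminating its row and column leaves {a, d, f}.
Row 6, column 7: eliminating its row and column leaves {a, c, d}.
Row 7, column 2: eliminating its row and column leaves {b, e, f, g}.
Row 7, column 3: eliminating its row and column leaves {b, d}.
Row 7, column 4: eliminating its row and column leaves {b, d, f}.
Row 7, column 6: eliminating its row and column leaves {f, g}.
Row 7, column 7: eliminating its row and column leaves {d, e}.
Enumerating the assignments across these blanks that avoid any row or column repeat gives 8 completions.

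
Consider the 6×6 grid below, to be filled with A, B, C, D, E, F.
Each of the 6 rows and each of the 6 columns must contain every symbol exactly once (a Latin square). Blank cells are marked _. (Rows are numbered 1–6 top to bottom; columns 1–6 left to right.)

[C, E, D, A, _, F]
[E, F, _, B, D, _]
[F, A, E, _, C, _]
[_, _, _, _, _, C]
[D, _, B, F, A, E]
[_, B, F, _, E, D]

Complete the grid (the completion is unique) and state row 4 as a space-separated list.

B D A E F C

Row 4, column 2: row 4 has {C} and column 2 has {A, B, E, F}, leaving only D.
Row 4, column 3: row 4 has {C, D} and column 3 has {B, D, E, F}, leaving only A.
Row 4, column 1: row 4 has {A, C, D} and column 1 has {C, D, E, F}, leaving only B.
Row 4, column 4: row 4 has {A, B, C, D} and column 4 has {A, B, F}, leaving only E.
Row 4, column 5: row 4 has {A, B, C, D, E} and column 5 has {A, C, D, E}, leaving only F.
So row 4 reads: B D A E F C.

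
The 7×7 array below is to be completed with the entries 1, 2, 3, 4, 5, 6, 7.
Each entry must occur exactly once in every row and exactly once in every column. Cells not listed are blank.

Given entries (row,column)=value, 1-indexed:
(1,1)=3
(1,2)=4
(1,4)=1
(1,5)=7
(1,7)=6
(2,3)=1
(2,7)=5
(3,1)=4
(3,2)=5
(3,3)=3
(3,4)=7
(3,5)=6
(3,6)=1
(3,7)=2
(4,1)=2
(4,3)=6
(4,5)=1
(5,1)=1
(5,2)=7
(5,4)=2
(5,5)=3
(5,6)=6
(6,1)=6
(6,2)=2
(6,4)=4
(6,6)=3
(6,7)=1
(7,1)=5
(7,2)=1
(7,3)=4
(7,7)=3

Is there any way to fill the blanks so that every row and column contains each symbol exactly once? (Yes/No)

Yes

No row or column among the givens repeats a symbol, and propagating forced cells runs into no contradiction.
One valid completion exists (for instance, 3 4 2 1 7 5 6 / 7 6 1 3 4 2 5 / 4 5 3 7 6 1 2 / 2 3 6 5 1 4 7 / 1 7 5 2 3 6 4 / 6 2 7 4 5 3 1 / 5 1 4 6 2 7 3).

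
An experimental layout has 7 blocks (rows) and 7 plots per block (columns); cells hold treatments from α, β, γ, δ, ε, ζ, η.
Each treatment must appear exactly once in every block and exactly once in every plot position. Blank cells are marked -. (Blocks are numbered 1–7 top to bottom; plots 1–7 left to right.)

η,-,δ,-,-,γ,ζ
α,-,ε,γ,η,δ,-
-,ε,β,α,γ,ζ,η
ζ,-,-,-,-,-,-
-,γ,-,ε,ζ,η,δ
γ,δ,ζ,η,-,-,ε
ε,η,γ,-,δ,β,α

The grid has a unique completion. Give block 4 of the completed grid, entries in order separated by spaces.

ζ β η δ α ε γ

Block 1, plot 4: block 1 has {γ, δ, ζ, η} and plot 4 has {α, γ, ε, η}, leaving only β.
Block 4, plot 4: block 4 has {ζ} and plot 4 has {α, β, γ, ε, η}, leaving only δ.
Block 1, plot 2: block 1 has {β, γ, δ, ζ, η} and plot 2 has {γ, δ, ε, η}, leaving only α.
Block 4, plot 2: block 4 has {δ, ζ} and plot 2 has {α, γ, δ, ε, η}, leaving only β.
Block 4, plot 7: block 4 has {β, δ, ζ} and plot 7 has {α, δ, ε, ζ, η}, leaving only γ.
Block 1, plot 5: block 1 has {α, β, γ, δ, ζ, η} and plot 5 has {γ, δ, ζ, η}, leaving only ε.
Block 4, plot 5: block 4 has {β, γ, δ, ζ} and plot 5 has {γ, δ, ε, ζ, η}, leaving only α.
Block 4, plot 3: block 4 has {α, β, γ, δ, ζ} and plot 3 has {β, γ, δ, ε, ζ}, leaving only η.
Block 4, plot 6: block 4 has {α, β, γ, δ, ζ, η} and plot 6 has {β, γ, δ, ζ, η}, leaving only ε.
So block 4 reads: ζ β η δ α ε γ.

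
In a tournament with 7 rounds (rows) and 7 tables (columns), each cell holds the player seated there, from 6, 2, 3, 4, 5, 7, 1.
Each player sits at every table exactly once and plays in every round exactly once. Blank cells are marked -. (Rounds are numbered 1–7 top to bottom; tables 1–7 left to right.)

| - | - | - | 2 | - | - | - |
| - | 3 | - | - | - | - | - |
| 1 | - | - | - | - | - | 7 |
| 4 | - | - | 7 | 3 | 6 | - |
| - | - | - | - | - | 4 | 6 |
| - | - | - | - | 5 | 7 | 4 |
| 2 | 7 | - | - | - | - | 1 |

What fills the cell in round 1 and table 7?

3

Round 1, table 7 is narrowed to {3, 5}.
If it were 5, then round 4, table 7 would be left with no valid symbol.
So round 1, table 7 must be 3.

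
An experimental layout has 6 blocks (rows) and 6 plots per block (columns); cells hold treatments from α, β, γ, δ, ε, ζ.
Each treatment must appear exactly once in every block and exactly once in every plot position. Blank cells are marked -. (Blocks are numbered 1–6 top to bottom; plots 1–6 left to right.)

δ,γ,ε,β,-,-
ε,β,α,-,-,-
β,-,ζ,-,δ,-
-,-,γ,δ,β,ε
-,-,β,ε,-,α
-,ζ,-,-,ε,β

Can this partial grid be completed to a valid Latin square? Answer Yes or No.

Yes

No block or plot among the givens repeats a symbol, and propagating forced cells runs into no contradiction.
One valid completion exists (for instance, δ γ ε β α ζ / ε β α ζ γ δ / β ε ζ α δ γ / ζ α γ δ β ε / γ δ β ε ζ α / α ζ δ γ ε β).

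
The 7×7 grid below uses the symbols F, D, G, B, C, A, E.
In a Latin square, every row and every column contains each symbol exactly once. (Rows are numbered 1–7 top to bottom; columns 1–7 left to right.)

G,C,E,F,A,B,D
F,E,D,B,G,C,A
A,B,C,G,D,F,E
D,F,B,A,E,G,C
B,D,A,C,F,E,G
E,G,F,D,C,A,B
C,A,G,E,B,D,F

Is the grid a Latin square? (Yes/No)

Yes

Each row is a permutation of the 7 symbols, and so is each column.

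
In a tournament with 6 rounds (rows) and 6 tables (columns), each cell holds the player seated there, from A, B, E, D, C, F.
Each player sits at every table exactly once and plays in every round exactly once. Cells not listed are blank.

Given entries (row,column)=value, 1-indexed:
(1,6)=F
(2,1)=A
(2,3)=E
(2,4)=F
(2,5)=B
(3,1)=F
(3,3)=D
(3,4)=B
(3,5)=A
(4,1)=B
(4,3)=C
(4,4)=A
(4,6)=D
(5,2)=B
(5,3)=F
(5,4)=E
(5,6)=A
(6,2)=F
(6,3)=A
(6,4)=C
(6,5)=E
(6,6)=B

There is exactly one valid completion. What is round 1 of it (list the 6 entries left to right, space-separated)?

E A B D C F

Round 1, table 3: round 1 has {F} and table 3 has {A, E, D, C, F}, leaving only B.
Round 1, table 4: round 1 has {B, F} and table 4 has {A, B, E, C, F}, leaving only D.
Round 1, table 5: round 1 has {B, D, F} and table 5 has {A, B, E}, leaving only C.
Round 1, table 1: round 1 has {B, D, C, F} and table 1 has {A, B, F}, leaving only E.
Round 1, table 2: round 1 has {B, E, D, C, F} and table 2 has {B, F}, leaving only A.
So round 1 reads: E A B D C F.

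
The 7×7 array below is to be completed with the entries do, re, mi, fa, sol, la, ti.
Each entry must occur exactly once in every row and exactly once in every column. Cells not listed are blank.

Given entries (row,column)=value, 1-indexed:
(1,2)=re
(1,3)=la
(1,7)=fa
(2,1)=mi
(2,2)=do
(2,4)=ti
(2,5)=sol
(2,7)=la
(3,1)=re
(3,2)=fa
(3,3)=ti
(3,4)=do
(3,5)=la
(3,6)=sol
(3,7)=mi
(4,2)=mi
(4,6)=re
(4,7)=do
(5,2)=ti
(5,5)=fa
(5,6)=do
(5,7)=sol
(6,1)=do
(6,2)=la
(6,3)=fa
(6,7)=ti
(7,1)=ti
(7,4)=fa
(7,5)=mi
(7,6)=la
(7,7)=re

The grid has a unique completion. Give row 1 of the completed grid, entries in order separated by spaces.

sol re la mi do ti fa

Row 1, column 1: row 1 has {re, fa, la} and column 1 has {do, re, mi, ti}, leaving only sol.
Row 1, column 4: row 1 has {re, fa, sol, la} and column 4 has {do, fa, ti}, leaving only mi.
Row 1, column 6: row 1 has {re, mi, fa, sol, la} and column 6 has {do, re, sol, la}, leaving only ti.
Row 1, column 5: row 1 has {re, mi, fa, sol, la, ti} and column 5 has {mi, fa, sol, la}, leaving only do.
So row 1 reads: sol re la mi do ti fa.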